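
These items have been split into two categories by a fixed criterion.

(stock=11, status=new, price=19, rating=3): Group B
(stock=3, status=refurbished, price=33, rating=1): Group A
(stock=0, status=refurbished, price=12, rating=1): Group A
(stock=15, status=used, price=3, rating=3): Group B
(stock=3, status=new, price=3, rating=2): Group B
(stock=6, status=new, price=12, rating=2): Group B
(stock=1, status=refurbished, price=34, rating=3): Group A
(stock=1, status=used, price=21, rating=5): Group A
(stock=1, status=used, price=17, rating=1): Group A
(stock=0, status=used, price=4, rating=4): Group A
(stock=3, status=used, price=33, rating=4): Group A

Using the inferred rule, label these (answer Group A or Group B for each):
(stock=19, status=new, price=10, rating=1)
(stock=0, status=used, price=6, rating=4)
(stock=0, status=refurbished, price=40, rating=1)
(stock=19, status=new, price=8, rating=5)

Group B, Group A, Group A, Group B

Every 'Group A' example satisfies: stock ≤ 3 AND price ≥ 4. None of the 'Group B' examples do.
(stock=19, status=new, price=10, rating=1): stock = 19, price = 10, fails this test → Group B.
(stock=0, status=used, price=6, rating=4): stock = 0, price = 6, has this property → Group A.
(stock=0, status=refurbished, price=40, rating=1): stock = 0, price = 40, has this property → Group A.
(stock=19, status=new, price=8, rating=5): stock = 19, price = 8, fails this test → Group B.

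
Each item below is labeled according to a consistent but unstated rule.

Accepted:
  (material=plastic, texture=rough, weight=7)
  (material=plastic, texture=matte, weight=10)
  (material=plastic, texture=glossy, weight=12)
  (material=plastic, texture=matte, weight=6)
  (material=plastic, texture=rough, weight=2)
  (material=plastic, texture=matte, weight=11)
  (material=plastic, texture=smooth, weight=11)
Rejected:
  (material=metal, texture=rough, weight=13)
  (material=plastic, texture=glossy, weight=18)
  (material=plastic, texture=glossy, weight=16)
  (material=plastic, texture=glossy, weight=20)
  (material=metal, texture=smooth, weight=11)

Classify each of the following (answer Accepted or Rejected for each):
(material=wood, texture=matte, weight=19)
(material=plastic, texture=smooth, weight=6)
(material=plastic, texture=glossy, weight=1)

All 'Accepted' examples share one property — material is plastic AND weight ≤ 12 — and every 'Rejected' example lacks it.
(material=wood, texture=matte, weight=19): material is wood, weight = 19, fails this test → Rejected. (material=plastic, texture=smooth, weight=6): material is plastic, weight = 6, satisfies this → Accepted. (material=plastic, texture=glossy, weight=1): material is plastic, weight = 1, satisfies this → Accepted.

Rejected, Accepted, Accepted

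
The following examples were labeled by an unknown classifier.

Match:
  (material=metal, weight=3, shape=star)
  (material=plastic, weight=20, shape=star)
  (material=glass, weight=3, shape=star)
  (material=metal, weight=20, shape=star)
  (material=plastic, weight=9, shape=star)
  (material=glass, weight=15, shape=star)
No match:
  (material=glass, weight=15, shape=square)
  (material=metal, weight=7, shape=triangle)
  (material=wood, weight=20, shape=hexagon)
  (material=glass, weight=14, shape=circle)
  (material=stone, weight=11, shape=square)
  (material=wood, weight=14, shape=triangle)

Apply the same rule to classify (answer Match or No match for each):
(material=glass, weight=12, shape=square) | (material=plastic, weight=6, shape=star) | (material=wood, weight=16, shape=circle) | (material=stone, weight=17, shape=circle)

No match, Match, No match, No match

A rule that fits every label: shape is star — true of each 'Match' example, false of each 'No match' one.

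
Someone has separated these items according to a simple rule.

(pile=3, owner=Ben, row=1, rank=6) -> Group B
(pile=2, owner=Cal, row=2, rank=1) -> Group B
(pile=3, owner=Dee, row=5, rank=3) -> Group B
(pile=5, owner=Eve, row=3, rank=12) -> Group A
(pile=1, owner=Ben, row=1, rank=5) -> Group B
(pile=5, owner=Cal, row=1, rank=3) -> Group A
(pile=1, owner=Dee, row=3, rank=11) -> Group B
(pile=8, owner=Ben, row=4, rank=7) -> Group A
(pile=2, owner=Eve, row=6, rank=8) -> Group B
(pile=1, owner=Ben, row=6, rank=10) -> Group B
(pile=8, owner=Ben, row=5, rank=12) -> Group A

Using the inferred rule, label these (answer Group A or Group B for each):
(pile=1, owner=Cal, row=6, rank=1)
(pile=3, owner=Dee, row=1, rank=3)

The classifier is using: pile ≥ 5.
(pile=1, owner=Cal, row=6, rank=1): pile = 1, fails this test → Group B. (pile=3, owner=Dee, row=1, rank=3): pile = 3, fails this test → Group B.

Group B, Group B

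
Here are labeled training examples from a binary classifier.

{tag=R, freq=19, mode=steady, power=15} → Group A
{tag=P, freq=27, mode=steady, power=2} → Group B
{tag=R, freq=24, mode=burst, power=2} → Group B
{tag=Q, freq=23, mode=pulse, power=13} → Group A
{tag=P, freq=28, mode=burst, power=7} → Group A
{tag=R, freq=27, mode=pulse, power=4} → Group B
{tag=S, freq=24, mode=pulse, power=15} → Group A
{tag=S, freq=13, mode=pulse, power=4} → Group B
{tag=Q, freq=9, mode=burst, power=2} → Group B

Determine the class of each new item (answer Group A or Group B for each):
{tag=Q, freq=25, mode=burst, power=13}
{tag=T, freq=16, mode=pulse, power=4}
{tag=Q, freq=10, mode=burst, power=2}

The classifier is using: power ≥ 7.
{tag=Q, freq=25, mode=burst, power=13}: power = 13, has this property → Group A.
{tag=T, freq=16, mode=pulse, power=4}: power = 4, doesn't match → Group B.
{tag=Q, freq=10, mode=burst, power=2}: power = 2, doesn't match → Group B.

Group A, Group B, Group B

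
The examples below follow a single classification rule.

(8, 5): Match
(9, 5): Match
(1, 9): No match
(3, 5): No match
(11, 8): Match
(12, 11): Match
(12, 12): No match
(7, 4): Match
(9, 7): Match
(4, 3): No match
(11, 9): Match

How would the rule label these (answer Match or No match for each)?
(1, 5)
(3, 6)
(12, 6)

The simplest hypothesis consistent with all the labels is: first > second AND sum ≥ 8.
(1, 5) — 1 < 5, 1+5 = 6, hence No match. (3, 6) — 3 < 6, 3+6 = 9, hence No match. (12, 6) — 12 > 6, 12+6 = 18, hence Match.

No match, No match, Match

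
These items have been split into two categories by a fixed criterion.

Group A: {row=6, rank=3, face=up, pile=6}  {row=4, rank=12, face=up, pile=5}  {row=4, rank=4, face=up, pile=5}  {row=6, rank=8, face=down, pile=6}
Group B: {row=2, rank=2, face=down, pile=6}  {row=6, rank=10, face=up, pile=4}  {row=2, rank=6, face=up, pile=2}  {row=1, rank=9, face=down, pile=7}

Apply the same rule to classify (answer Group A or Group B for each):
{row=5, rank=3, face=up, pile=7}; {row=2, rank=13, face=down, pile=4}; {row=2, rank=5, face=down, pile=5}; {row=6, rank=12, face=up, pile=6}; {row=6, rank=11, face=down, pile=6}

Group A, Group B, Group B, Group A, Group A

'Group A' ⟺ pile ≥ 5 AND row ≥ 4.
Group A: {row=5, rank=3, face=up, pile=7}, since pile = 7, row = 5.
Group B: {row=2, rank=13, face=down, pile=4}, since pile = 4, row = 2.
Group B: {row=2, rank=5, face=down, pile=5}, since pile = 5, row = 2.
Group A: {row=6, rank=12, face=up, pile=6}, since pile = 6, row = 6.
Group A: {row=6, rank=11, face=down, pile=6}, since pile = 6, row = 6.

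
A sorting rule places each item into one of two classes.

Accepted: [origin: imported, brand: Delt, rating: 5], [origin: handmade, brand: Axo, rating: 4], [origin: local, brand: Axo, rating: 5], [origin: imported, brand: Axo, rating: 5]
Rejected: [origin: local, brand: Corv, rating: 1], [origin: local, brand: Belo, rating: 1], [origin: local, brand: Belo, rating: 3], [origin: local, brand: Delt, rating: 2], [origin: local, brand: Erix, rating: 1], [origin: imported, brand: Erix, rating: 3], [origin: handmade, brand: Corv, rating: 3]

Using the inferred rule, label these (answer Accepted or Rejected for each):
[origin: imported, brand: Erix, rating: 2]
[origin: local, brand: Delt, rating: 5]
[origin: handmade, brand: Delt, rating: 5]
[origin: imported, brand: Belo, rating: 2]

Rejected, Accepted, Accepted, Rejected

Every 'Accepted' example satisfies: rating ≥ 4. None of the 'Rejected' examples do.
[origin: imported, brand: Erix, rating: 2] — rating = 2, hence Rejected. [origin: local, brand: Delt, rating: 5] — rating = 5, hence Accepted. [origin: handmade, brand: Delt, rating: 5] — rating = 5, hence Accepted. [origin: imported, brand: Belo, rating: 2] — rating = 2, hence Rejected.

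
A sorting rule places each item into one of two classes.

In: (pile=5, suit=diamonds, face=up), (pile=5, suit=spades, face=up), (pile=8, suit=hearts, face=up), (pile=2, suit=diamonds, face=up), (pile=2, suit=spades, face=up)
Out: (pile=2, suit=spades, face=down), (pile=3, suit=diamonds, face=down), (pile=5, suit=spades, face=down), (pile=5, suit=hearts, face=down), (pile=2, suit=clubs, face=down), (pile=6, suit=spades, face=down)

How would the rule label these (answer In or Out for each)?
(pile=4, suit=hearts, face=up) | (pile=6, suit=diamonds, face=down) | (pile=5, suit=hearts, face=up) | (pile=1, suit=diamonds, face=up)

'In' ⟺ face is up.

In, Out, In, In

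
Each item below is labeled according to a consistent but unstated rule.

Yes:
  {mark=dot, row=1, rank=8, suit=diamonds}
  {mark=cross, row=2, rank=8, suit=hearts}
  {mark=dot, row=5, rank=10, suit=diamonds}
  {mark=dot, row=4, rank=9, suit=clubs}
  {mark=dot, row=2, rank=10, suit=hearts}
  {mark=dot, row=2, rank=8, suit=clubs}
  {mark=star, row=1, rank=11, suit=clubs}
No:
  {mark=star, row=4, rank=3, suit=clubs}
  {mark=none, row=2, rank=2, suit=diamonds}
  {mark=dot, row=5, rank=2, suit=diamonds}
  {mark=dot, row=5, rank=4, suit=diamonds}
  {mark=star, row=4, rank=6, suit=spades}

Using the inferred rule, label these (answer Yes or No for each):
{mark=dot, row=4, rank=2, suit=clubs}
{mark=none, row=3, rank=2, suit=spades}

All 'Yes' examples share one property — rank ≥ 8 — and every 'No' example lacks it.
{mark=dot, row=4, rank=2, suit=clubs} — rank = 2, hence No. {mark=none, row=3, rank=2, suit=spades} — rank = 2, hence No.

No, No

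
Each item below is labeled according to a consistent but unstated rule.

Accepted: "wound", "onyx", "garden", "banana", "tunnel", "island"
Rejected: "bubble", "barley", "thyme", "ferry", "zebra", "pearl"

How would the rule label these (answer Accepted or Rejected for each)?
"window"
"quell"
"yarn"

Accepted, Rejected, Accepted

The pattern is that an item is 'Accepted' exactly when: contains 'n'.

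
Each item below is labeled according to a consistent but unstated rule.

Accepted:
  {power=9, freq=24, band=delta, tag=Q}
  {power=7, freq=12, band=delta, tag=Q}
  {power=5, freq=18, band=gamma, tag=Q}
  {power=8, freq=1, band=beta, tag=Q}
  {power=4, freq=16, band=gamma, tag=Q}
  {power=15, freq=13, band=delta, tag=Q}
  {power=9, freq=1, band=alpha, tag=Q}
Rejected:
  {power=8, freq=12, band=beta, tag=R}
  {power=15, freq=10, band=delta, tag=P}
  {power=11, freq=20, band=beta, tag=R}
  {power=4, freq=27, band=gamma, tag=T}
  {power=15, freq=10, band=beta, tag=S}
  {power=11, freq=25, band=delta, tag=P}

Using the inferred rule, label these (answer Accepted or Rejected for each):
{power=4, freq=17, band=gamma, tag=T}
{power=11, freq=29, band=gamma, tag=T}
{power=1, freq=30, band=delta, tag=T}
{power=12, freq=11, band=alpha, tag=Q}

Rejected, Rejected, Rejected, Accepted

Every 'Accepted' example satisfies: tag is Q. None of the 'Rejected' examples do.
{power=4, freq=17, band=gamma, tag=T}: Rejected (tag is T). {power=11, freq=29, band=gamma, tag=T}: Rejected (tag is T). {power=1, freq=30, band=delta, tag=T}: Rejected (tag is T). {power=12, freq=11, band=alpha, tag=Q}: Accepted (tag is Q).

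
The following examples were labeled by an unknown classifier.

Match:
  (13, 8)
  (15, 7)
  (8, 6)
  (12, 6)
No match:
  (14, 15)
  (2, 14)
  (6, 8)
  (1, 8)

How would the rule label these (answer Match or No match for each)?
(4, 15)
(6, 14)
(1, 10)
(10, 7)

The rule appears to be: first > second.
(4, 15) — 4 < 15, hence No match. (6, 14) — 6 < 14, hence No match. (1, 10) — 1 < 10, hence No match. (10, 7) — 10 > 7, hence Match.

No match, No match, No match, Match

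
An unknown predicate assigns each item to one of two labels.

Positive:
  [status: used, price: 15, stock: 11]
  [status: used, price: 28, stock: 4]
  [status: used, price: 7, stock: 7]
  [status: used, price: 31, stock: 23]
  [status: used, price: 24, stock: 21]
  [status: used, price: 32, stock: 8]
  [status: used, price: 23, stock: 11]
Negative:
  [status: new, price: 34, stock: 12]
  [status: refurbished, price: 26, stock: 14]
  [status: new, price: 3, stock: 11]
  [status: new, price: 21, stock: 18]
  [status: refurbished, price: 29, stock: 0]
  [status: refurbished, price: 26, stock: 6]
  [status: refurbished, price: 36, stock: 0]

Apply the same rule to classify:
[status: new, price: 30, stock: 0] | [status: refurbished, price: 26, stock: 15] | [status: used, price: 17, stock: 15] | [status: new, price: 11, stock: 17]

Negative, Negative, Positive, Negative

Every 'Positive' example satisfies: status is used. None of the 'Negative' examples do.
[status: new, price: 30, stock: 0]: status is new, does not fit → Negative.
[status: refurbished, price: 26, stock: 15]: status is refurbished, does not fit → Negative.
[status: used, price: 17, stock: 15]: status is used, has this property → Positive.
[status: new, price: 11, stock: 17]: status is new, does not fit → Negative.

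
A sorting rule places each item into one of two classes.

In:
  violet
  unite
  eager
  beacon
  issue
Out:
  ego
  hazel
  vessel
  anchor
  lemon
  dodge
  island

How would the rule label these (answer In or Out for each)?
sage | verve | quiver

Out, Out, In

The classifier is using: has ≥ 3 vowels.
sage → 2 vowels → Out.
verve → 2 vowels → Out.
quiver → 3 vowels → In.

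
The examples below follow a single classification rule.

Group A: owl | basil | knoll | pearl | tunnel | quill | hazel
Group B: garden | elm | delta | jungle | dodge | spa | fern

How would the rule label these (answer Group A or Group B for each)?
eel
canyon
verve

Group A, Group B, Group B

Comparing the two groups points to one rule — ends with 'l'.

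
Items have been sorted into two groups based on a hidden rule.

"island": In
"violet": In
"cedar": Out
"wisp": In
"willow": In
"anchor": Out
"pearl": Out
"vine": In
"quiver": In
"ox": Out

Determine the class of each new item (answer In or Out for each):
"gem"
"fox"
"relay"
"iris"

Out, Out, Out, In

The pattern is that an item is 'In' exactly when: contains 'i'.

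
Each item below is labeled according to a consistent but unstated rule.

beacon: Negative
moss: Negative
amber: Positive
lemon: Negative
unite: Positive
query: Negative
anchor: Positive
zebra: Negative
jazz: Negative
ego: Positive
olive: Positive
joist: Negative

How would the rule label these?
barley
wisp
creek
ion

Negative, Negative, Negative, Positive

A rule that fits every label: starts with a vowel — true of each 'Positive' example, false of each 'Negative' one.
barley → starts with 'b' → Negative.
wisp → starts with 'w' → Negative.
creek → starts with 'c' → Negative.
ion → starts with 'i' → Positive.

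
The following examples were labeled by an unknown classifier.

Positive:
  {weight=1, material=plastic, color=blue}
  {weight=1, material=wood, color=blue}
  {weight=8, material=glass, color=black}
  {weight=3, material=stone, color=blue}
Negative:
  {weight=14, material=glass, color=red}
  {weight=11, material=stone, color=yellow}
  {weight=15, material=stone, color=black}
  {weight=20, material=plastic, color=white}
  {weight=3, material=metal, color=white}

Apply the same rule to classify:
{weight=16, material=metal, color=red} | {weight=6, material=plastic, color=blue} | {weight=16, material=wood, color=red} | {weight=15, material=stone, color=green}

'Positive' ⟺ color is blue OR weight = 8.

Negative, Positive, Negative, Negative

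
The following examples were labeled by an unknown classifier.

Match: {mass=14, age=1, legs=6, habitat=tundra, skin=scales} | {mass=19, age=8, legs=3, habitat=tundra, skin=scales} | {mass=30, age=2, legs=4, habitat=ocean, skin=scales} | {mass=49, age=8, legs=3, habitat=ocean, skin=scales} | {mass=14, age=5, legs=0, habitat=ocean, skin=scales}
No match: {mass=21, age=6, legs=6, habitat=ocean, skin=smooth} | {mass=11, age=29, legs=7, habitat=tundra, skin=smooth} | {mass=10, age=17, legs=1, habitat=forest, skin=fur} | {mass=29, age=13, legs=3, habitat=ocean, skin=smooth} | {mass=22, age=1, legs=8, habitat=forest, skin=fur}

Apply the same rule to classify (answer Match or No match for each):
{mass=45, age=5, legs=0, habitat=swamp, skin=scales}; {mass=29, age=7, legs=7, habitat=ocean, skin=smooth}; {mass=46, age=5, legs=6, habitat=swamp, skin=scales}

Match, No match, Match

All 'Match' examples share one property — skin is scales — and every 'No match' example lacks it.
{mass=45, age=5, legs=0, habitat=swamp, skin=scales} → skin is scales → Match. {mass=29, age=7, legs=7, habitat=ocean, skin=smooth} → skin is smooth → No match. {mass=46, age=5, legs=6, habitat=swamp, skin=scales} → skin is scales → Match.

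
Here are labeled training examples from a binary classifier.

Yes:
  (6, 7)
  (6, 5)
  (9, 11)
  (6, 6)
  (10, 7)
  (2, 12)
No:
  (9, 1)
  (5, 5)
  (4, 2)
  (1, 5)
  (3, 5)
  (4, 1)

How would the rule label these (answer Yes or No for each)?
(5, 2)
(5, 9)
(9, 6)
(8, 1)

The simplest hypothesis consistent with all the labels is: sum ≥ 11.
(5, 2): No (5+2 = 7). (5, 9): Yes (5+9 = 14). (9, 6): Yes (9+6 = 15). (8, 1): No (8+1 = 9).

No, Yes, Yes, No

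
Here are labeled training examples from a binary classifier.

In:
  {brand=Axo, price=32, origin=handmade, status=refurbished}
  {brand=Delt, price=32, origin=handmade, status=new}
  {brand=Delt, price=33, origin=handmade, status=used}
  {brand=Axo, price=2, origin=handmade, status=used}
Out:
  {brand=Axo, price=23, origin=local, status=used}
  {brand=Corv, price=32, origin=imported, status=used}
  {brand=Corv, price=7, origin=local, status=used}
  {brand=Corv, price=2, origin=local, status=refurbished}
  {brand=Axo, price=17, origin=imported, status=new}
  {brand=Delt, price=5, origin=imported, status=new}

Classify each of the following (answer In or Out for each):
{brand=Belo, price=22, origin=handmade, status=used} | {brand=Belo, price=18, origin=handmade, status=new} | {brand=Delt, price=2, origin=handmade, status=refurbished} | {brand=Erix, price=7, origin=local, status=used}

Comparing the two groups points to one rule — origin is handmade.

In, In, In, Out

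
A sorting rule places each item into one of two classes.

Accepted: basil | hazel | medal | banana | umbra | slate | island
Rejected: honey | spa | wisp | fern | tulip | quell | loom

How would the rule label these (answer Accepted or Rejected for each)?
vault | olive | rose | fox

One predicate separates the groups cleanly: length ≥ 4 AND contains 'a'.
vault — length 5, has 'a', hence Accepted.
olive — length 5, no 'a', hence Rejected.
rose — length 4, no 'a', hence Rejected.
fox — length 3, no 'a', hence Rejected.

Accepted, Rejected, Rejected, Rejected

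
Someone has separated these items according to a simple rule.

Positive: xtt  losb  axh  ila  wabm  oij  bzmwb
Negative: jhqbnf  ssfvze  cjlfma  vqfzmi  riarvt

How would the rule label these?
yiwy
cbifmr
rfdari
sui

'Positive' ⟺ length ≤ 5.
yiwy: Positive (length 4).
cbifmr: Negative (length 6).
rfdari: Negative (length 6).
sui: Positive (length 3).

Positive, Negative, Negative, Positive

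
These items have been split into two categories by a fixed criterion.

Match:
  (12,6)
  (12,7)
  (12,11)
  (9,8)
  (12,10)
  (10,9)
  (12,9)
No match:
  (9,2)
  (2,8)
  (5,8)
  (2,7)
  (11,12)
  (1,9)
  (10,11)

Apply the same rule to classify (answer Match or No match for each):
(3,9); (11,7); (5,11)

Rule: first > second AND sum ≥ 13. This holds for each 'Match' example and fails for each 'No match' one.

No match, Match, No match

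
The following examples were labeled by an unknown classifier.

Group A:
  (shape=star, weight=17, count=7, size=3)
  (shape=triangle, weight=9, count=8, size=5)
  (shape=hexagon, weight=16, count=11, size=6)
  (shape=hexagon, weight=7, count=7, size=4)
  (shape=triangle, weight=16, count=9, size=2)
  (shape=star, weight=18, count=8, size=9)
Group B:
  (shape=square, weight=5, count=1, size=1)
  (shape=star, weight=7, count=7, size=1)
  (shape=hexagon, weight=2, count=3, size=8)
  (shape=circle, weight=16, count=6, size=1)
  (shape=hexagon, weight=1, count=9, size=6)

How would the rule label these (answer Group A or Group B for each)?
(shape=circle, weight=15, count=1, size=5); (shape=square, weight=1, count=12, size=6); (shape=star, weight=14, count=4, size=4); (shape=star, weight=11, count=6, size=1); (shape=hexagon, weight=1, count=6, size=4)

The rule appears to be: weight ≥ 5 AND size ≥ 2.

Group A, Group B, Group A, Group B, Group B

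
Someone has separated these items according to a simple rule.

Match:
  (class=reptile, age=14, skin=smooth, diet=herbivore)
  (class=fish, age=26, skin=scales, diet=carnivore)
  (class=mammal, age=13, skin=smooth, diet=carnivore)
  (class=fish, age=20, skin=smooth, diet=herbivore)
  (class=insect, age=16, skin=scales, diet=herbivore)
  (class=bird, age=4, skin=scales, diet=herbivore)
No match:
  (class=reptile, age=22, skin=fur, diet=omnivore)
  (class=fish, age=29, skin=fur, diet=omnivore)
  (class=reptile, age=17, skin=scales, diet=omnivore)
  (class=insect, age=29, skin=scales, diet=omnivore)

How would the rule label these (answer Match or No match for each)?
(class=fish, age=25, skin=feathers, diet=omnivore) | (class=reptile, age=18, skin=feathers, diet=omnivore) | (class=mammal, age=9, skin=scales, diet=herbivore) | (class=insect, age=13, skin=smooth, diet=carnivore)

No match, No match, Match, Match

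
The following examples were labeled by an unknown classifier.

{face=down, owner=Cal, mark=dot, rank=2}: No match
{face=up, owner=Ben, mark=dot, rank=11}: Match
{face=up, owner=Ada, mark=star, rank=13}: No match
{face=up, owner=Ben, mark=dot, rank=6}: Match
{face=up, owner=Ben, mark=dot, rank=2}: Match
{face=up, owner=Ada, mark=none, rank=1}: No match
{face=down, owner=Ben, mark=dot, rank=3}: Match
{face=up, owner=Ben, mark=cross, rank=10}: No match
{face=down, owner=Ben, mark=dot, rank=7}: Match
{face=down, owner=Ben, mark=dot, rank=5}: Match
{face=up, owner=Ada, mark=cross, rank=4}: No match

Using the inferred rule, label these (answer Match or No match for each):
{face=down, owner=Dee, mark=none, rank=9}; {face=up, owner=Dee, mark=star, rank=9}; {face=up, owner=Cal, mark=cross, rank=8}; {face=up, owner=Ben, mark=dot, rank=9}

The rule appears to be: owner is Ben AND mark is dot.

No match, No match, No match, Match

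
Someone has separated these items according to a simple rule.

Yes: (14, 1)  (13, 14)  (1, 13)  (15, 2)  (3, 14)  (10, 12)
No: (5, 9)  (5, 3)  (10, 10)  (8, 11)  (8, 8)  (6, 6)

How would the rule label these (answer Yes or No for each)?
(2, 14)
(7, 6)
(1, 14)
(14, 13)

Yes, No, Yes, Yes

Rule: max ≥ 12. This holds for each 'Yes' example and fails for each 'No' one.
(2, 14) — max 14, hence Yes. (7, 6) — max 7, hence No. (1, 14) — max 14, hence Yes. (14, 13) — max 14, hence Yes.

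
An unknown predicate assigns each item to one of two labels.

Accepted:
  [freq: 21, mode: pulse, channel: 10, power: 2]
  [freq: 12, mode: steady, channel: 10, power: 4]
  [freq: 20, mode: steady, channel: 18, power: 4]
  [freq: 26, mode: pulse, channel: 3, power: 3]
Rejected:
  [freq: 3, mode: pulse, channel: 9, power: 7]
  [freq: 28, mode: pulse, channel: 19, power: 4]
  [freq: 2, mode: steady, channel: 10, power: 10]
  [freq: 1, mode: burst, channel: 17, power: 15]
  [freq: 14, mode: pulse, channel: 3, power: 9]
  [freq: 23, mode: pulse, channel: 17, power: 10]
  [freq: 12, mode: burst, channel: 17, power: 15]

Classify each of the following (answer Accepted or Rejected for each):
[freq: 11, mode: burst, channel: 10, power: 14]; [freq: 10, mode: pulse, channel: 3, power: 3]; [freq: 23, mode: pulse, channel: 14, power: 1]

Rejected, Accepted, Accepted

The simplest hypothesis consistent with all the labels is: freq ≤ 26 AND power ≤ 4.
Rejected: [freq: 11, mode: burst, channel: 10, power: 14], since freq = 11, power = 14.
Accepted: [freq: 10, mode: pulse, channel: 3, power: 3], since freq = 10, power = 3.
Accepted: [freq: 23, mode: pulse, channel: 14, power: 1], since freq = 23, power = 1.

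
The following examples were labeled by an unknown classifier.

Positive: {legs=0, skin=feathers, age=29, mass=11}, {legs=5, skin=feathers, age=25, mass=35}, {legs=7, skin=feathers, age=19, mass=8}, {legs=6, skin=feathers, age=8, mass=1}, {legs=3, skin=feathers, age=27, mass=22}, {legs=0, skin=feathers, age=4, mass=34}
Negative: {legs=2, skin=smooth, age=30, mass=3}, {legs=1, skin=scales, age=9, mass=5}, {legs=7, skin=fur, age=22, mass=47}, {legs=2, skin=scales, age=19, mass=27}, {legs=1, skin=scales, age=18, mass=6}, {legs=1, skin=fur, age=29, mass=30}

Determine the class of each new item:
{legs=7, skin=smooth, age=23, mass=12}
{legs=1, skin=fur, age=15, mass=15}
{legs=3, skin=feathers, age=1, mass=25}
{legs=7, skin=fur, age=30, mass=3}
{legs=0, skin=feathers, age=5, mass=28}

Every 'Positive' example satisfies: skin is feathers. None of the 'Negative' examples do.
{legs=7, skin=smooth, age=23, mass=12} → skin is smooth → Negative.
{legs=1, skin=fur, age=15, mass=15} → skin is fur → Negative.
{legs=3, skin=feathers, age=1, mass=25} → skin is feathers → Positive.
{legs=7, skin=fur, age=30, mass=3} → skin is fur → Negative.
{legs=0, skin=feathers, age=5, mass=28} → skin is feathers → Positive.

Negative, Negative, Positive, Negative, Positive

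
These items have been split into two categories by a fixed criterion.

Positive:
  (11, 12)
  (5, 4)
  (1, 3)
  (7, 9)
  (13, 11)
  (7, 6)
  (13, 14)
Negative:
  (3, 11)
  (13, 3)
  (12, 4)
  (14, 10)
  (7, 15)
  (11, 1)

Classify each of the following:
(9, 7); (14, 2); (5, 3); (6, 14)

The common property of the 'Positive' items is: |first − second| ≤ 2. No 'Negative' item has it.
Positive: (9, 7), since |9−7| = 2.
Negative: (14, 2), since |14−2| = 12.
Positive: (5, 3), since |5−3| = 2.
Negative: (6, 14), since |6−14| = 8.

Positive, Negative, Positive, Negative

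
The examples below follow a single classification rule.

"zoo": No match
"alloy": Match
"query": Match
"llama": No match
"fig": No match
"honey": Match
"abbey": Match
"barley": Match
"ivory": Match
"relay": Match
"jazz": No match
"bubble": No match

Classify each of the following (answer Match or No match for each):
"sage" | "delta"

No match, No match

The classifier is using: contains 'y'.
"sage": no 'y' — does not fit, so No match. "delta": no 'y' — does not fit, so No match.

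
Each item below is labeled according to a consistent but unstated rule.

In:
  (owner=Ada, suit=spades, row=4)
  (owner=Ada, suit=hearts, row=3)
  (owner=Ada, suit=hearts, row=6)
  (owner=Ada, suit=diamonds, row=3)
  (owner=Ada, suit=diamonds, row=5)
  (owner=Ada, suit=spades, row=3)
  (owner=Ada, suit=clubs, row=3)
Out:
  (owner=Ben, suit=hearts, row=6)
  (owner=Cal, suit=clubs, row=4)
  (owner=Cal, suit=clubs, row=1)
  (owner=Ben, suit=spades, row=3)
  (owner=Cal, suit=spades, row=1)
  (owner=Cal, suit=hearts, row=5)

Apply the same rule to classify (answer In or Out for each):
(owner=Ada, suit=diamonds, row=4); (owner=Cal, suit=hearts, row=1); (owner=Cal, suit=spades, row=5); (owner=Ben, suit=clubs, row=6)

In, Out, Out, Out

Looking at the examples, the only property every 'In' case has and every 'Out' case lacks is: owner is Ada.
(owner=Ada, suit=diamonds, row=4): owner is Ada, meets the rule → In.
(owner=Cal, suit=hearts, row=1): owner is Cal, does not fit → Out.
(owner=Cal, suit=spades, row=5): owner is Cal, does not fit → Out.
(owner=Ben, suit=clubs, row=6): owner is Ben, does not fit → Out.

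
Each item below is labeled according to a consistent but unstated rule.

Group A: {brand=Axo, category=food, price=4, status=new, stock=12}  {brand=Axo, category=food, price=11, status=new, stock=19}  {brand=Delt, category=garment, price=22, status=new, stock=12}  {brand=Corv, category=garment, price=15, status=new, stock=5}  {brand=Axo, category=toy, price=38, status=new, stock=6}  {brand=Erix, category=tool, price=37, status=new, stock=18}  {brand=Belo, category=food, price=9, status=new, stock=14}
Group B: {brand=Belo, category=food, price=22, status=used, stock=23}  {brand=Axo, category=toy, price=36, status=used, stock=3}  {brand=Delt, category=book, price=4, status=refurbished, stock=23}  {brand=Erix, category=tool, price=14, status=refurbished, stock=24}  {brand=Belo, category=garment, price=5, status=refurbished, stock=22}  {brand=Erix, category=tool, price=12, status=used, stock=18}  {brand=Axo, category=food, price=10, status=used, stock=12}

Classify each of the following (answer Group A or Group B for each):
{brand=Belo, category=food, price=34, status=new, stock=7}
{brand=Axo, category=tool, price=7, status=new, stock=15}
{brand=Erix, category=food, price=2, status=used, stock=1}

Group A, Group A, Group B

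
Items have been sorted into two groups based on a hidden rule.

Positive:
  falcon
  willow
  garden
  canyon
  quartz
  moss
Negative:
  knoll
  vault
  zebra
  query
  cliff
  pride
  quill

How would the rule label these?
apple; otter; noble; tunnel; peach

A rule that fits every label: even length — true of each 'Positive' example, false of each 'Negative' one.

Negative, Negative, Negative, Positive, Negative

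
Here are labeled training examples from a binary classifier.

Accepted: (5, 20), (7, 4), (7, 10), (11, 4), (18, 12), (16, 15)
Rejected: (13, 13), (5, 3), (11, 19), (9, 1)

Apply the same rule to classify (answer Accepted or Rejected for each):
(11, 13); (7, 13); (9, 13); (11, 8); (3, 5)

Rejected, Rejected, Rejected, Accepted, Rejected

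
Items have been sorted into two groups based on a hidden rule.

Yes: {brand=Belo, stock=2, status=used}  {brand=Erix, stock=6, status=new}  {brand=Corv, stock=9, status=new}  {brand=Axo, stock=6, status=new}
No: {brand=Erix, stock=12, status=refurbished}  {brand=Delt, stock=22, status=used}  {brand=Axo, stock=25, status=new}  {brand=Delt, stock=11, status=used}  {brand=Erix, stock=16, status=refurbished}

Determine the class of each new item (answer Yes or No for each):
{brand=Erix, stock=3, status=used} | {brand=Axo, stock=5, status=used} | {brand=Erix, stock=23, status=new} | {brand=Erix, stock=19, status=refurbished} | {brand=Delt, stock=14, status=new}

Yes, Yes, No, No, No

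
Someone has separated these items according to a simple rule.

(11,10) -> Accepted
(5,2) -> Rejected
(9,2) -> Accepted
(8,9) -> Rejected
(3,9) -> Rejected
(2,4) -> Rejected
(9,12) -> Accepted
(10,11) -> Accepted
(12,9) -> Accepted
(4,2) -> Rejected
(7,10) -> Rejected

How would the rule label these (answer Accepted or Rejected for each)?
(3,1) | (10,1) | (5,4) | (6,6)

Rejected, Accepted, Rejected, Rejected

The distinguishing property — first ≥ 9 — holds for all the 'Accepted' cases and none of the 'Rejected' cases.
(3,1): first 3, does not pass → Rejected. (10,1): first 10, passes → Accepted. (5,4): first 5, does not pass → Rejected. (6,6): first 6, does not pass → Rejected.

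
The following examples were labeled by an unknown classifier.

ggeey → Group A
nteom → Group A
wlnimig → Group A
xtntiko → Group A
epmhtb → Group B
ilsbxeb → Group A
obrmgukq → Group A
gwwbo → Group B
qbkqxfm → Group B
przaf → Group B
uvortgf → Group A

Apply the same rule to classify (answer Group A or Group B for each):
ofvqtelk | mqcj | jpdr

Group A, Group B, Group B

Rule: has ≥ 2 vowels. This holds for each 'Group A' example and fails for each 'Group B' one.
ofvqtelk — 2 vowels, hence Group A. mqcj — 0 vowels, hence Group B. jpdr — 0 vowels, hence Group B.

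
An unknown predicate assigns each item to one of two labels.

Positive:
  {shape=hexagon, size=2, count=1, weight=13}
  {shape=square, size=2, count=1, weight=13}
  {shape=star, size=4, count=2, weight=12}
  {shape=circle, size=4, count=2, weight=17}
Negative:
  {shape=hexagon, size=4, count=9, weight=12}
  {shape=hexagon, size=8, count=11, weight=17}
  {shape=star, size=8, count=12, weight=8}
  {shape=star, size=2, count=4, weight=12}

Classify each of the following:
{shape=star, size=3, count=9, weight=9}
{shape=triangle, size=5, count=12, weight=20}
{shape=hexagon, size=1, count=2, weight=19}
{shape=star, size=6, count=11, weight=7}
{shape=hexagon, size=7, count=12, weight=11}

Negative, Negative, Positive, Negative, Negative

The common property of the 'Positive' items is: count ≤ 2. No 'Negative' item has it.
{shape=star, size=3, count=9, weight=9}: Negative (count = 9).
{shape=triangle, size=5, count=12, weight=20}: Negative (count = 12).
{shape=hexagon, size=1, count=2, weight=19}: Positive (count = 2).
{shape=star, size=6, count=11, weight=7}: Negative (count = 11).
{shape=hexagon, size=7, count=12, weight=11}: Negative (count = 12).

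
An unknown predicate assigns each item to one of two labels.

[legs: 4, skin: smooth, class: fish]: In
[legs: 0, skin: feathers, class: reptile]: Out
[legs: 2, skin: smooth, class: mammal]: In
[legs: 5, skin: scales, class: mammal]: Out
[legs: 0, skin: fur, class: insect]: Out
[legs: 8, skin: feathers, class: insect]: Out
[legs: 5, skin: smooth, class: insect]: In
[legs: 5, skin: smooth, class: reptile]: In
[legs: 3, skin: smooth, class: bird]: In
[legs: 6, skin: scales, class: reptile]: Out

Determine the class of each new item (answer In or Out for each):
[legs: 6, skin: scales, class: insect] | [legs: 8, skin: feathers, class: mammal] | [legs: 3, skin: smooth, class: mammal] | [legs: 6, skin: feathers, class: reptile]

All 'In' examples share one property — skin is smooth — and every 'Out' example lacks it.
[legs: 6, skin: scales, class: insect]: skin is scales, does not fit → Out.
[legs: 8, skin: feathers, class: mammal]: skin is feathers, does not fit → Out.
[legs: 3, skin: smooth, class: mammal]: skin is smooth, qualifies → In.
[legs: 6, skin: feathers, class: reptile]: skin is feathers, does not fit → Out.

Out, Out, In, Out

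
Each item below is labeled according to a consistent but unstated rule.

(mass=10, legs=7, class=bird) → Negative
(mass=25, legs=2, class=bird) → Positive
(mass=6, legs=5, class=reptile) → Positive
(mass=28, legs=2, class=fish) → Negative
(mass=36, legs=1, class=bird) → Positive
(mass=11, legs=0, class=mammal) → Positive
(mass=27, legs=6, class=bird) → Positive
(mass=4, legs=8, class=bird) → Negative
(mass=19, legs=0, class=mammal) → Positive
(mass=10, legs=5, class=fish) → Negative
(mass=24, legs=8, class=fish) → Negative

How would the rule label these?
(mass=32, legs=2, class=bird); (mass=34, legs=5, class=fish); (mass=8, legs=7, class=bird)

Positive, Negative, Negative

All 'Positive' examples share one property — class is not fish AND legs ≤ 6 — and every 'Negative' example lacks it.
(mass=32, legs=2, class=bird): class is bird, legs = 2 — has this property, so Positive. (mass=34, legs=5, class=fish): class is fish, legs = 5 — does not satisfy this, so Negative. (mass=8, legs=7, class=bird): class is bird, legs = 7 — does not satisfy this, so Negative.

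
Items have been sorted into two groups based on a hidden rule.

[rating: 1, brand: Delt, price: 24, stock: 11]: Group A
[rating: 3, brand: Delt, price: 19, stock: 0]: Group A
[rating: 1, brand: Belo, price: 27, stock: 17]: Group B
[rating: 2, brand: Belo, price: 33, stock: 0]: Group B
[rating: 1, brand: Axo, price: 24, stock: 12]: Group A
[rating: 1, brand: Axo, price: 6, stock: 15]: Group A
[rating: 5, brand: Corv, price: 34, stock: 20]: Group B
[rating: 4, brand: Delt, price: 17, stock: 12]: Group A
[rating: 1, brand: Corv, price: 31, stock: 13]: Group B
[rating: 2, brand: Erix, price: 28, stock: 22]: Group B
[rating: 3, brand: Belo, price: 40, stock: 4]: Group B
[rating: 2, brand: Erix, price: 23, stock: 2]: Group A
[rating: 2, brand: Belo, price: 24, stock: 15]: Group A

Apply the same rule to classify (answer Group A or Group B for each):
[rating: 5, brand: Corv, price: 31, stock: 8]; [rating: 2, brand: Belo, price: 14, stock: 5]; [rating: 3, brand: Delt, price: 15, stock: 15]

A rule that fits every label: price ≤ 24 — true of each 'Group A' example, false of each 'Group B' one.
Group B: [rating: 5, brand: Corv, price: 31, stock: 8], since price = 31. Group A: [rating: 2, brand: Belo, price: 14, stock: 5], since price = 14. Group A: [rating: 3, brand: Delt, price: 15, stock: 15], since price = 15.

Group B, Group A, Group A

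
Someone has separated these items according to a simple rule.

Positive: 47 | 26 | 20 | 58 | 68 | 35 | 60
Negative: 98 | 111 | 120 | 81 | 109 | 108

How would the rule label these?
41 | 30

The common property of the 'Positive' items is: at most 68. No 'Negative' item has it.

Positive, Positive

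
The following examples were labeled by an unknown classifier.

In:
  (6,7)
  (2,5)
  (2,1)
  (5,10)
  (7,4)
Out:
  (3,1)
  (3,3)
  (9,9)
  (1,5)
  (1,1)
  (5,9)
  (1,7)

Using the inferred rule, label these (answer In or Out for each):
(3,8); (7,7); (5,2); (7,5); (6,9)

In, Out, In, Out, In

'In' ⟺ sum is odd.
(3,8) — 3+8 = 11, hence In. (7,7) — 7+7 = 14, hence Out. (5,2) — 5+2 = 7, hence In. (7,5) — 7+5 = 12, hence Out. (6,9) — 6+9 = 15, hence In.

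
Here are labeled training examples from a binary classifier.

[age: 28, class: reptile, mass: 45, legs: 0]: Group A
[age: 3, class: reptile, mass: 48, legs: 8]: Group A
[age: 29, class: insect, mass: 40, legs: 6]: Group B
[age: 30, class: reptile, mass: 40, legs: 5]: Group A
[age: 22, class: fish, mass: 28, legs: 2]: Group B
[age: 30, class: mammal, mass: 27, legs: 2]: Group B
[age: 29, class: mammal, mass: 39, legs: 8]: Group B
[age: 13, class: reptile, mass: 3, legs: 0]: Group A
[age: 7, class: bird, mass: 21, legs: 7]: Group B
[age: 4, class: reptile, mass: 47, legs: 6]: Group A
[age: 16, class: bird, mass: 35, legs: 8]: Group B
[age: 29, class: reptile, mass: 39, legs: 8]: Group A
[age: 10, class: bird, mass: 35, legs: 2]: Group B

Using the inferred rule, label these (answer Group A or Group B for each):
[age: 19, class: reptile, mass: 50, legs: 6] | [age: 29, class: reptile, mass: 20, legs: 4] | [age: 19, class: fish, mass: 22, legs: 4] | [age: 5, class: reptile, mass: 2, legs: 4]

Rule: class is reptile. This holds for each 'Group A' example and fails for each 'Group B' one.
[age: 19, class: reptile, mass: 50, legs: 6] — class is reptile, hence Group A.
[age: 29, class: reptile, mass: 20, legs: 4] — class is reptile, hence Group A.
[age: 19, class: fish, mass: 22, legs: 4] — class is fish, hence Group B.
[age: 5, class: reptile, mass: 2, legs: 4] — class is reptile, hence Group A.

Group A, Group A, Group B, Group A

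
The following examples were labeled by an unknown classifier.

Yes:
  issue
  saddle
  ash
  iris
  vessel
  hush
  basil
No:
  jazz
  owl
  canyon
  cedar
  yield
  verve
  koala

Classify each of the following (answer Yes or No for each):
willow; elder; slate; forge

Rule: contains 's'. This holds for each 'Yes' example and fails for each 'No' one.
willow: no 's' — does not pass, so No. elder: no 's' — does not pass, so No. slate: has 's' — passes, so Yes. forge: no 's' — does not pass, so No.

No, No, Yes, No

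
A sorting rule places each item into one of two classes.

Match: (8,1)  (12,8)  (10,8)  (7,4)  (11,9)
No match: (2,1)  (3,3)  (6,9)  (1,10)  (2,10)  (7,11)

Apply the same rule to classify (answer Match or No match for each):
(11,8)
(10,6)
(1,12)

The distinguishing property — first > second AND sum ≥ 6 — holds for all the 'Match' cases and none of the 'No match' cases.
(11,8): 11 > 8, 11+8 = 19, fits → Match. (10,6): 10 > 6, 10+6 = 16, fits → Match. (1,12): 1 < 12, 1+12 = 13, lacks this property → No match.

Match, Match, No match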